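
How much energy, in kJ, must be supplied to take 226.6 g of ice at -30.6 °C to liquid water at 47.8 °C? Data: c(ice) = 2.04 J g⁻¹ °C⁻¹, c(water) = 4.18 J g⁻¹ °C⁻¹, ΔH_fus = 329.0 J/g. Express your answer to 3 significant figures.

q1 (heat ice -30.6→0.0 °C): 226.6 × 2.04 × 30.6 = 14145 J
q2 (melt at 0 °C): 226.6 × 329.0 = 74551 J
q3 (heat water 0.0→47.8 °C): 226.6 × 4.18 × 47.8 = 45276 J
Total: 14145 + 74551 + 45276 = 133972 J = 134 kJ

q = 134 kJ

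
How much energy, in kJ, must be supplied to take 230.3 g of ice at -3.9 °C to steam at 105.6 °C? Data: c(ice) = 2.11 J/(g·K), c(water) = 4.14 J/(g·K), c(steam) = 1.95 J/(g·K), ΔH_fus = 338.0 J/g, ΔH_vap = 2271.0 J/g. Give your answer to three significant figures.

q = 701 kJ

q1 (heat ice -3.9→0.0 °C): 230.3 × 2.11 × 3.9 = 1895 J
q2 (melt at 0 °C): 230.3 × 338.0 = 77841 J
q3 (heat water 0.0→100.0 °C): 230.3 × 4.14 × 100.0 = 95344 J
q4 (vaporize at 100 °C): 230.3 × 2271.0 = 523011 J
q5 (heat steam 100.0→105.6 °C): 230.3 × 1.95 × 5.6 = 2515 J
Total: 1895 + 77841 + 95344 + 523011 + 2515 = 700606 J = 701 kJ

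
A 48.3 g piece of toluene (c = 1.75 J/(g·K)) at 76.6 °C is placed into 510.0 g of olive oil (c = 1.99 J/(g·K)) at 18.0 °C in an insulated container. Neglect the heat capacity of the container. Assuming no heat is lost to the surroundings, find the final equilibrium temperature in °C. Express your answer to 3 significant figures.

T_f = 22.5 °C

Heat lost by toluene = heat gained by olive oil.
(48.3)(1.75)(76.6 − T) = (510.0)(1.99)(T − 18.0)
84.525 (76.6 − T) = 1014.9 (T − 18.0)
6474.6 − 84.525 T = 1014.9 T − 18268
24742.6 = 1099.425 T
T = 22.51 °C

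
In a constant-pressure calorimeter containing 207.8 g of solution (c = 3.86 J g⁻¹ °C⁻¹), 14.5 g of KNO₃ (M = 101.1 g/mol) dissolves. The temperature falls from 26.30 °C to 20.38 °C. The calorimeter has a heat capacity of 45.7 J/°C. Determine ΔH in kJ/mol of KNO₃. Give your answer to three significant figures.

ΔH = 35.0 kJ/mol

|ΔT| = |20.38 − 26.30| = 5.92 °C
|q_surr| = (207.8 × 3.86 + 45.7) × 5.92 = 847.808 × 5.92 = 5019 J
n(KNO₃) = 14.5 / 101.1 = 0.1434 mol
Temperature fell, so q_rxn = +|q_surr| = 5.019 kJ
ΔH = q_rxn / n = 35.00 kJ/mol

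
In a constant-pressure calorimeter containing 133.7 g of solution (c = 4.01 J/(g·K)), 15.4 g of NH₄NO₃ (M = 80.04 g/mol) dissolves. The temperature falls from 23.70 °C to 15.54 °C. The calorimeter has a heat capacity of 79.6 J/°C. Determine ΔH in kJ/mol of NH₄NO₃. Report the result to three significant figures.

ΔH = 26.1 kJ/mol

|ΔT| = |15.54 − 23.70| = 8.16 °C
|q_surr| = (133.7 × 4.01 + 79.6) × 8.16 = 615.737 × 8.16 = 5024 J
n(NH₄NO₃) = 15.4 / 80.04 = 0.1924 mol
Temperature fell, so q_rxn = +|q_surr| = 5.024 kJ
ΔH = q_rxn / n = 26.11 kJ/mol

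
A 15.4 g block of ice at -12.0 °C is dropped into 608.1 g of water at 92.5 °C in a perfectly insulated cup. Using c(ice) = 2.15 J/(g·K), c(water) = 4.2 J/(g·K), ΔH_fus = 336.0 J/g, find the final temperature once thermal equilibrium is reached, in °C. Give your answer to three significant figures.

T_f = 88.1 °C

Heat to bring ice to 0 °C and melt it: q₁ = 15.4×2.15×12.0 + 15.4×336.0 = 5571.7 J
Heat the water can supply cooling to 0 °C: 608.1×4.2×92.5 = 236247 J > q₁, so all ice melts.
Energy balance: 608.1×4.2×(92.5 − T) = 5571.7 + 15.4×4.2×(T − 0)
2554.02(92.5 − T) = 5571.7 + 64.68 T
236247 − 5571.7 = 2618.70 T
T = 230675.3 / 2618.70 = 88.09 °C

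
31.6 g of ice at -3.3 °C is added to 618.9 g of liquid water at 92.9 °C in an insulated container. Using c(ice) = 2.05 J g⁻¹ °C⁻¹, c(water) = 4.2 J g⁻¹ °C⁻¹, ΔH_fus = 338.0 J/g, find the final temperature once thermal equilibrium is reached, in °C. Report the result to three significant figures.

Heat to bring ice to 0 °C and melt it: q₁ = 31.6×2.05×3.3 + 31.6×338.0 = 10895 J
Heat the water can supply cooling to 0 °C: 618.9×4.2×92.9 = 241482 J > q₁, so all ice melts.
Energy balance: 618.9×4.2×(92.9 − T) = 10895 + 31.6×4.2×(T − 0)
2599.38(92.9 − T) = 10895 + 132.72 T
241482 − 10895 = 2732.10 T
T = 230587 / 2732.10 = 84.40 °C

T_f = 84.4 °C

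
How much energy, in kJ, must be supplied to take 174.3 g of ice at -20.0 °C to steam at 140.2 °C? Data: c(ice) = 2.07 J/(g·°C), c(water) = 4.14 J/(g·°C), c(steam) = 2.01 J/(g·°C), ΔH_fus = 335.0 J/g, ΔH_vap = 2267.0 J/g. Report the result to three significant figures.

q = 547 kJ

q1 (heat ice -20.0→0.0 °C): 174.3 × 2.07 × 20.0 = 7216 J
q2 (melt at 0 °C): 174.3 × 335.0 = 58391 J
q3 (heat water 0.0→100.0 °C): 174.3 × 4.14 × 100.0 = 72160 J
q4 (vaporize at 100 °C): 174.3 × 2267.0 = 395138 J
q5 (heat steam 100.0→140.2 °C): 174.3 × 2.01 × 40.2 = 14084 J
Total: 7216 + 58391 + 72160 + 395138 + 14084 = 546989 J = 547 kJ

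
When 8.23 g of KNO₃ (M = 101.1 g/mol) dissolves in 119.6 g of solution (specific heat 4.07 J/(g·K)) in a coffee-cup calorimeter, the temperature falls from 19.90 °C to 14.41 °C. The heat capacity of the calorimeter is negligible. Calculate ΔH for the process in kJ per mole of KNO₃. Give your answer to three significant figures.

|ΔT| = |14.41 − 19.90| = 5.49 °C
|q_surr| = (119.6 × 4.07) × 5.49 = 486.772 × 5.49 = 2672 J
n(KNO₃) = 8.23 / 101.1 = 0.08140 mol
Temperature fell, so q_rxn = +|q_surr| = 2.672 kJ
ΔH = q_rxn / n = 32.83 kJ/mol

ΔH = 32.8 kJ/mol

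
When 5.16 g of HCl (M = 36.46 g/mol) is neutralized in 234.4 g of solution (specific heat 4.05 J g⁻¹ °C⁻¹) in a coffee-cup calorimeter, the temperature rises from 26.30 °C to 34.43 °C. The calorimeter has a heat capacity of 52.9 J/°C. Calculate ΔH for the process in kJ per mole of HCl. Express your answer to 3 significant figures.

|ΔT| = |34.43 − 26.30| = 8.13 °C
|q_surr| = (234.4 × 4.05 + 52.9) × 8.13 = 1002.22 × 8.13 = 8148 J
n(HCl) = 5.16 / 36.46 = 0.1415 mol
Temperature rose, so q_rxn = −|q_surr| = -8.148 kJ
ΔH = q_rxn / n = -57.58 kJ/mol

ΔH = -57.6 kJ/mol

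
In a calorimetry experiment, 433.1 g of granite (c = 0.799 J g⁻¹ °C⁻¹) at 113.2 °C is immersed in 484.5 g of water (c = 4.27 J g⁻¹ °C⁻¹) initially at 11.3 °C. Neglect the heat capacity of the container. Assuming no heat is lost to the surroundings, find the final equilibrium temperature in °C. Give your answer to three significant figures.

Heat lost by granite = heat gained by water.
(433.1)(0.799)(113.2 − T) = (484.5)(4.27)(T − 11.3)
346.0469 (113.2 − T) = 2068.815 (T − 11.3)
39173 − 346.0469 T = 2068.815 T − 23378
62551 = 2414.8619 T
T = 25.90 °C

T_f = 25.9 °C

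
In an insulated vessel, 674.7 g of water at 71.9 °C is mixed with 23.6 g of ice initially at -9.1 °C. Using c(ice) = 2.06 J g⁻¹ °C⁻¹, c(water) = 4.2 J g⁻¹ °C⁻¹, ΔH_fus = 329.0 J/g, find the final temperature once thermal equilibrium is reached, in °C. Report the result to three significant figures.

T_f = 66.7 °C

Heat to bring ice to 0 °C and melt it: q₁ = 23.6×2.06×9.1 + 23.6×329.0 = 8206.8 J
Heat the water can supply cooling to 0 °C: 674.7×4.2×71.9 = 203746 J > q₁, so all ice melts.
Energy balance: 674.7×4.2×(71.9 − T) = 8206.8 + 23.6×4.2×(T − 0)
2833.74(71.9 − T) = 8206.8 + 99.12 T
203746 − 8206.8 = 2932.86 T
T = 195539.2 / 2932.86 = 66.67 °C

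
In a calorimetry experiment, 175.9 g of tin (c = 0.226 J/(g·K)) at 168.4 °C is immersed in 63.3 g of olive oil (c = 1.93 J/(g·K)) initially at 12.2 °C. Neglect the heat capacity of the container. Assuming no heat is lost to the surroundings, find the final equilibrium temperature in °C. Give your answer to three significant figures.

Heat lost by tin = heat gained by olive oil.
(175.9)(0.226)(168.4 − T) = (63.3)(1.93)(T − 12.2)
39.7534 (168.4 − T) = 122.169 (T − 12.2)
6694.5 − 39.7534 T = 122.169 T − 1490.5
8185.0 = 161.9224 T
T = 50.549 °C

T_f = 50.5 °C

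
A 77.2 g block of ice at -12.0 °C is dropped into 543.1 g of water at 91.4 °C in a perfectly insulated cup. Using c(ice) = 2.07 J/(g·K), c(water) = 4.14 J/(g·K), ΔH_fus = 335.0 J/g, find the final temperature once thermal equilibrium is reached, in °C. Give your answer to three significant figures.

T_f = 69.2 °C

Heat to bring ice to 0 °C and melt it: q₁ = 77.2×2.07×12.0 + 77.2×335.0 = 27780 J
Heat the water can supply cooling to 0 °C: 543.1×4.14×91.4 = 205507 J > q₁, so all ice melts.
Energy balance: 543.1×4.14×(91.4 − T) = 27780 + 77.2×4.14×(T − 0)
2248.434(91.4 − T) = 27780 + 319.608 T
205507 − 27780 = 2568.042 T
T = 177727 / 2568.042 = 69.21 °C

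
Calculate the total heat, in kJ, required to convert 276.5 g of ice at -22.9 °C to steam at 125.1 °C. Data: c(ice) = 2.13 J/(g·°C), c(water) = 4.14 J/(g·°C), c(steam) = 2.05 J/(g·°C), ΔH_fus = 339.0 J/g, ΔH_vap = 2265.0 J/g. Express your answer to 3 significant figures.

q1 (heat ice -22.9→0.0 °C): 276.5 × 2.13 × 22.9 = 13487 J
q2 (melt at 0 °C): 276.5 × 339.0 = 93734 J
q3 (heat water 0.0→100.0 °C): 276.5 × 4.14 × 100.0 = 114471 J
q4 (vaporize at 100 °C): 276.5 × 2265.0 = 626273 J
q5 (heat steam 100.0→125.1 °C): 276.5 × 2.05 × 25.1 = 14227 J
Total: 13487 + 93734 + 114471 + 626273 + 14227 = 862192 J = 862 kJ

q = 862 kJ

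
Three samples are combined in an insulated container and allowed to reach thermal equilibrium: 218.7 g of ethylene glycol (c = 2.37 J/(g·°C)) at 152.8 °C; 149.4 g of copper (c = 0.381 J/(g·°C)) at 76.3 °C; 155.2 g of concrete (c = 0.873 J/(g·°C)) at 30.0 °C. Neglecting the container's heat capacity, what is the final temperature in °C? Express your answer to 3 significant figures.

Σ mᵢcᵢ(T − Tᵢ) = 0  ⇒  T = Σ mᵢcᵢTᵢ / Σ mᵢcᵢ
Σ mᵢcᵢ = 218.7×2.37 + 149.4×0.381 + 155.2×0.873 = 710.7300
Σ mᵢcᵢTᵢ = 518.319×152.8 + 56.9214×76.3 + 135.4896×30.0 = 87607
T = 87607 / 710.7300 = 123.3 °C

T_f = 123 °C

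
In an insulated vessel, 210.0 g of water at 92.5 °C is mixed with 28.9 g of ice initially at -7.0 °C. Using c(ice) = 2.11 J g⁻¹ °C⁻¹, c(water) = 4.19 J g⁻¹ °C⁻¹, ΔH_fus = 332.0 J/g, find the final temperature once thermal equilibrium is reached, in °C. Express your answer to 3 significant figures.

T_f = 71.3 °C

Heat to bring ice to 0 °C and melt it: q₁ = 28.9×2.11×7.0 + 28.9×332.0 = 10022 J
Heat the water can supply cooling to 0 °C: 210.0×4.19×92.5 = 81390.8 J > q₁, so all ice melts.
Energy balance: 210.0×4.19×(92.5 − T) = 10022 + 28.9×4.19×(T − 0)
879.9(92.5 − T) = 10022 + 121.091 T
81390.8 − 10022 = 1000.991 T
T = 71368.8 / 1000.991 = 71.30 °C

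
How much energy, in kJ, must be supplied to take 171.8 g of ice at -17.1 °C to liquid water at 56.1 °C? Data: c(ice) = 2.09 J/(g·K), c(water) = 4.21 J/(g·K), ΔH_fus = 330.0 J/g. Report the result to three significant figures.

q1 (heat ice -17.1→0.0 °C): 171.8 × 2.09 × 17.1 = 6140 J
q2 (melt at 0 °C): 171.8 × 330.0 = 56694 J
q3 (heat water 0.0→56.1 °C): 171.8 × 4.21 × 56.1 = 40576 J
Total: 6140 + 56694 + 40576 = 103410 J = 103 kJ

q = 103 kJ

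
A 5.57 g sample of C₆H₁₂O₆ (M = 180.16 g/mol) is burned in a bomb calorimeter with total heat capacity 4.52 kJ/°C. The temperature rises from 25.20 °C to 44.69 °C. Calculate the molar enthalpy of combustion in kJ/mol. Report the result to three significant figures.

ΔH = -2850 kJ/mol

ΔT = 44.69 − 25.20 = 19.49 °C
q_cal = C_cal × ΔT = 4.52 × 19.49 = 88.0948 kJ
n = 5.57 / 180.16 = 0.03092 mol
q_rxn = −q_cal = -88.0948 kJ
ΔH = -88.0948 / 0.03092 = -2849 kJ/mol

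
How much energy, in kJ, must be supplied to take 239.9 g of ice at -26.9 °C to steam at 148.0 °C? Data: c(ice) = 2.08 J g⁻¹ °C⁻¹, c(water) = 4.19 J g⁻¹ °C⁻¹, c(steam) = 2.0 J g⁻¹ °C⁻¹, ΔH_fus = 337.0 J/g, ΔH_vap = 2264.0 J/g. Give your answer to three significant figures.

q1 (heat ice -26.9→0.0 °C): 239.9 × 2.08 × 26.9 = 13423 J
q2 (melt at 0 °C): 239.9 × 337.0 = 80846 J
q3 (heat water 0.0→100.0 °C): 239.9 × 4.19 × 100.0 = 100518 J
q4 (vaporize at 100 °C): 239.9 × 2264.0 = 543134 J
q5 (heat steam 100.0→148.0 °C): 239.9 × 2.0 × 48.0 = 23030 J
Total: 13423 + 80846 + 100518 + 543134 + 23030 = 760951 J = 761 kJ

q = 761 kJ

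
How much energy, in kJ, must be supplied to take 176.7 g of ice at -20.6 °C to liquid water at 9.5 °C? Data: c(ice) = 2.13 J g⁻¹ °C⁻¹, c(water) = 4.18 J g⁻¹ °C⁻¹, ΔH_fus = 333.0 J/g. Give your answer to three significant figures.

q1 (heat ice -20.6→0.0 °C): 176.7 × 2.13 × 20.6 = 7753 J
q2 (melt at 0 °C): 176.7 × 333.0 = 58841 J
q3 (heat water 0.0→9.5 °C): 176.7 × 4.18 × 9.5 = 7017 J
Total: 7753 + 58841 + 7017 = 73611 J = 73.6 kJ

q = 73.6 kJ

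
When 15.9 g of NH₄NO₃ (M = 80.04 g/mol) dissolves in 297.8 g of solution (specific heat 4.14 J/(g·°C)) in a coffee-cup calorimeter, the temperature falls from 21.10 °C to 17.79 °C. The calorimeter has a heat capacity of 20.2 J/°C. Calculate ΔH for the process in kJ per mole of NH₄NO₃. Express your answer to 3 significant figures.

ΔH = 20.9 kJ/mol

|ΔT| = |17.79 − 21.10| = 3.31 °C
|q_surr| = (297.8 × 4.14 + 20.2) × 3.31 = 1253.092 × 3.31 = 4148 J
n(NH₄NO₃) = 15.9 / 80.04 = 0.1987 mol
Temperature fell, so q_rxn = +|q_surr| = 4.148 kJ
ΔH = q_rxn / n = 20.88 kJ/mol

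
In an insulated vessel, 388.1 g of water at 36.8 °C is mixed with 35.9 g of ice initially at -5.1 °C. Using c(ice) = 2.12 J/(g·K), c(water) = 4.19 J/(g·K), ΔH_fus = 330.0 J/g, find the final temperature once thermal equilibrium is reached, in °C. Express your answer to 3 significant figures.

T_f = 26.8 °C

Heat to bring ice to 0 °C and melt it: q₁ = 35.9×2.12×5.1 + 35.9×330.0 = 12235 J
Heat the water can supply cooling to 0 °C: 388.1×4.19×36.8 = 59841.9 J > q₁, so all ice melts.
Energy balance: 388.1×4.19×(36.8 − T) = 12235 + 35.9×4.19×(T − 0)
1626.139(36.8 − T) = 12235 + 150.421 T
59841.9 − 12235 = 1776.560 T
T = 47606.9 / 1776.560 = 26.80 °C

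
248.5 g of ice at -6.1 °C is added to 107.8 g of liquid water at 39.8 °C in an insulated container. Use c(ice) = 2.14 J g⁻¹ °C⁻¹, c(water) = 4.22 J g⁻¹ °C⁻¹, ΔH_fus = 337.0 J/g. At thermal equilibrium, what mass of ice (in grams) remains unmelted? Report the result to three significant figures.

m_ice remaining = 204 g

Heat to warm all ice to 0 °C: 248.5×2.14×6.1 = 3243.9 J
Heat released by water cooling to 0 °C: 107.8×4.22×39.8 = 18106 J
18106 J < 3243.9 + 248.5×337.0 = 86988.4 J, so not all ice melts; final T = 0 °C.
Heat left for melting: 18106 − 3243.9 = 14862.1 J
Mass melted = 14862.1 / 337.0 = 44.10 g
Ice remaining = 248.5 − 44.10 = 204.40 g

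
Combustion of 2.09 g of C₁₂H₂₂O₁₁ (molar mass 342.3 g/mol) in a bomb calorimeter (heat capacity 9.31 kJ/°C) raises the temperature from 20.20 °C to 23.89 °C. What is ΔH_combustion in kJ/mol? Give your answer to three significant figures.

ΔH = -5630 kJ/mol

ΔT = 23.89 − 20.20 = 3.69 °C
q_cal = C_cal × ΔT = 9.31 × 3.69 = 34.3539 kJ
n = 2.09 / 342.3 = 0.006106 mol
q_rxn = −q_cal = -34.3539 kJ
ΔH = -34.3539 / 0.006106 = -5626 kJ/mol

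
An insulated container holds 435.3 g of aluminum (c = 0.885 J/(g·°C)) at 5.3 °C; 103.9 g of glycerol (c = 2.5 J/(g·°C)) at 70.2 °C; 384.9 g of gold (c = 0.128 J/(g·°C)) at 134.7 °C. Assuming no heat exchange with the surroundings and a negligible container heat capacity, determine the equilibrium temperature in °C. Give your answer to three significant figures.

Σ mᵢcᵢ(T − Tᵢ) = 0  ⇒  T = Σ mᵢcᵢTᵢ / Σ mᵢcᵢ
Σ mᵢcᵢ = 435.3×0.885 + 103.9×2.5 + 384.9×0.128 = 694.2577
Σ mᵢcᵢTᵢ = 385.2405×5.3 + 259.75×70.2 + 49.2672×134.7 = 26913
T = 26913 / 694.2577 = 38.77 °C

T_f = 38.8 °C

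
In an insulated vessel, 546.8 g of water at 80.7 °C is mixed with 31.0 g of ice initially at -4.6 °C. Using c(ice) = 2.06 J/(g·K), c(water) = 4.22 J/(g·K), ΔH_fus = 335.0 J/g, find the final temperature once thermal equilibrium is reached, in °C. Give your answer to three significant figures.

Heat to bring ice to 0 °C and melt it: q₁ = 31.0×2.06×4.6 + 31.0×335.0 = 10679 J
Heat the water can supply cooling to 0 °C: 546.8×4.22×80.7 = 186215 J > q₁, so all ice melts.
Energy balance: 546.8×4.22×(80.7 − T) = 10679 + 31.0×4.22×(T − 0)
2307.496(80.7 − T) = 10679 + 130.82 T
186215 − 10679 = 2438.316 T
T = 175536 / 2438.316 = 71.99 °C

T_f = 72.0 °C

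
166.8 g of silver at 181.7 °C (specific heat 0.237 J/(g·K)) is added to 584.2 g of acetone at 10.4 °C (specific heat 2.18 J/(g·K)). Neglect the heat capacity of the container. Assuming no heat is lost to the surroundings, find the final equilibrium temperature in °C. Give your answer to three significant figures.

Heat lost by silver = heat gained by acetone.
(166.8)(0.237)(181.7 − T) = (584.2)(2.18)(T − 10.4)
39.5316 (181.7 − T) = 1273.556 (T − 10.4)
7182.9 − 39.5316 T = 1273.556 T − 13245
20427.9 = 1313.0876 T
T = 15.56 °C

T_f = 15.6 °C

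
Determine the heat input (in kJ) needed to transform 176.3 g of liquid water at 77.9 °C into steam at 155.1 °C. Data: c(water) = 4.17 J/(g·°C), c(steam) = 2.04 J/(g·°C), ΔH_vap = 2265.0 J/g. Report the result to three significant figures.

q1 (heat water 77.9→100.0 °C): 176.3 × 4.17 × 22.1 = 16247 J
q2 (vaporize at 100 °C): 176.3 × 2265.0 = 399320 J
q3 (heat steam 100.0→155.1 °C): 176.3 × 2.04 × 55.1 = 19817 J
Total: 16247 + 399320 + 19817 = 435384 J = 435 kJ

q = 435 kJ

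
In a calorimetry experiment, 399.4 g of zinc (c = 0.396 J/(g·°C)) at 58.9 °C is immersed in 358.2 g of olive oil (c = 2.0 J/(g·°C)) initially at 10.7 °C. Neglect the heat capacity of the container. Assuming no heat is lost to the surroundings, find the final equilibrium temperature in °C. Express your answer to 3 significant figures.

Heat lost by zinc = heat gained by olive oil.
(399.4)(0.396)(58.9 − T) = (358.2)(2.0)(T − 10.7)
158.1624 (58.9 − T) = 716.4 (T − 10.7)
9315.8 − 158.1624 T = 716.4 T − 7665.5
16981.3 = 874.5624 T
T = 19.42 °C

T_f = 19.4 °C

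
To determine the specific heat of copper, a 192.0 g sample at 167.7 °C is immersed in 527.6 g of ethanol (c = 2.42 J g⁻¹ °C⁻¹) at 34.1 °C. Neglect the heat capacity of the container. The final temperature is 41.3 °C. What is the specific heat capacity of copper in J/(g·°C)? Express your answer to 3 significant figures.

q_gained = (527.6 × 2.42) × (41.3 − 34.1) = 9193 J
q_lost = 192.0 × c × (167.7 − 41.3) = 24268.8 c
Set equal: c = 9193 / 24268.8 = 0.379 J/(g·°C)

c = 0.379 J/(g·°C)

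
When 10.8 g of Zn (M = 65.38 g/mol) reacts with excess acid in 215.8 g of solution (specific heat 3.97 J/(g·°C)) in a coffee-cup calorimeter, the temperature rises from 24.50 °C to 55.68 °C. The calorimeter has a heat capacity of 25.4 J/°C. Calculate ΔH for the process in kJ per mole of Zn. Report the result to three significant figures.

|ΔT| = |55.68 − 24.50| = 31.18 °C
|q_surr| = (215.8 × 3.97 + 25.4) × 31.18 = 882.126 × 31.18 = 27505 J
n(Zn) = 10.8 / 65.38 = 0.16519 mol
Temperature rose, so q_rxn = −|q_surr| = -27.505 kJ
ΔH = q_rxn / n = -166.5 kJ/mol

ΔH = -167 kJ/mol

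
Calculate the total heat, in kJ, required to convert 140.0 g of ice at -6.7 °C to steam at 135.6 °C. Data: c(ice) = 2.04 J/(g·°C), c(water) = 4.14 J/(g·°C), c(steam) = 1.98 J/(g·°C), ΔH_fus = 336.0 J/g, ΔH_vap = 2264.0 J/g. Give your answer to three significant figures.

q1 (heat ice -6.7→0.0 °C): 140.0 × 2.04 × 6.7 = 1914 J
q2 (melt at 0 °C): 140.0 × 336.0 = 47040 J
q3 (heat water 0.0→100.0 °C): 140.0 × 4.14 × 100.0 = 57960 J
q4 (vaporize at 100 °C): 140.0 × 2264.0 = 316960 J
q5 (heat steam 100.0→135.6 °C): 140.0 × 1.98 × 35.6 = 9868 J
Total: 1914 + 47040 + 57960 + 316960 + 9868 = 433742 J = 434 kJ

q = 434 kJ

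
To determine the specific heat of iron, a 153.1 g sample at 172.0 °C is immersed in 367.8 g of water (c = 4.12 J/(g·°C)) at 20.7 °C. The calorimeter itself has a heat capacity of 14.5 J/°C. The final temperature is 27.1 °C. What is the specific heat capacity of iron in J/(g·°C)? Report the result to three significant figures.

c = 0.441 J/(g·°C)

q_gained = (367.8 × 4.12 + 14.5) × (27.1 − 20.7) = 9791 J
q_lost = 153.1 × c × (172.0 − 27.1) = 22184.19 c
Set equal: c = 9791 / 22184.19 = 0.441 J/(g·°C)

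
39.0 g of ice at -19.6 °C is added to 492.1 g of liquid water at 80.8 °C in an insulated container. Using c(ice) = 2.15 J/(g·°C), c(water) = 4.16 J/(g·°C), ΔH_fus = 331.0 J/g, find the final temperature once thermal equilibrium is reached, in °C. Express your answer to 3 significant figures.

T_f = 68.3 °C

Heat to bring ice to 0 °C and melt it: q₁ = 39.0×2.15×19.6 + 39.0×331.0 = 14552 J
Heat the water can supply cooling to 0 °C: 492.1×4.16×80.8 = 165409 J > q₁, so all ice melts.
Energy balance: 492.1×4.16×(80.8 − T) = 14552 + 39.0×4.16×(T − 0)
2047.136(80.8 − T) = 14552 + 162.24 T
165409 − 14552 = 2209.376 T
T = 150857 / 2209.376 = 68.28 °C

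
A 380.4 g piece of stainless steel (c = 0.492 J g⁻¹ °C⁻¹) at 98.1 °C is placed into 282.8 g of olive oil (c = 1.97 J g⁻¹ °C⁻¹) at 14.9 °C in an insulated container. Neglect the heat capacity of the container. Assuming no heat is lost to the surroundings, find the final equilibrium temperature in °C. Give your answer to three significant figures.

Heat lost by stainless steel = heat gained by olive oil.
(380.4)(0.492)(98.1 − T) = (282.8)(1.97)(T − 14.9)
187.1568 (98.1 − T) = 557.116 (T − 14.9)
18360 − 187.1568 T = 557.116 T − 8301.0
26661.0 = 744.2728 T
T = 35.82 °C

T_f = 35.8 °C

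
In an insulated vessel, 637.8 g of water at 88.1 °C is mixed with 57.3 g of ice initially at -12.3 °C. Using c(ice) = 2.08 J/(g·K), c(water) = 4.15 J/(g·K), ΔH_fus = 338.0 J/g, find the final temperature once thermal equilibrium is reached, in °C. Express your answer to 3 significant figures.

T_f = 73.6 °C

Heat to bring ice to 0 °C and melt it: q₁ = 57.3×2.08×12.3 + 57.3×338.0 = 20833 J
Heat the water can supply cooling to 0 °C: 637.8×4.15×88.1 = 233189 J > q₁, so all ice melts.
Energy balance: 637.8×4.15×(88.1 − T) = 20833 + 57.3×4.15×(T − 0)
2646.87(88.1 − T) = 20833 + 237.795 T
233189 − 20833 = 2884.665 T
T = 212356 / 2884.665 = 73.62 °C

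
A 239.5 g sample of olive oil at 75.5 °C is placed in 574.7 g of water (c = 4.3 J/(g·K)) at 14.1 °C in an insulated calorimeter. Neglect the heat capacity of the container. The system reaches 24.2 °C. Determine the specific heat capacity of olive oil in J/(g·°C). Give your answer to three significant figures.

q_gained = (574.7 × 4.3) × (24.2 − 14.1) = 24960 J
q_lost = 239.5 × c × (75.5 − 24.2) = 12286.35 c
Set equal: c = 24960 / 12286.35 = 2.03 J/(g·°C)

c = 2.03 J/(g·°C)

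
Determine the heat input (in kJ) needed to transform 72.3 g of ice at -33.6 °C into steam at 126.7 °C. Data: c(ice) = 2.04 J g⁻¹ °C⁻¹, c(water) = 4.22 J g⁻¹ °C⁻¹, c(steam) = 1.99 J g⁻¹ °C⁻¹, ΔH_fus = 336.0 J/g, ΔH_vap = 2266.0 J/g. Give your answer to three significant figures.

q1 (heat ice -33.6→0.0 °C): 72.3 × 2.04 × 33.6 = 4956 J
q2 (melt at 0 °C): 72.3 × 336.0 = 24293 J
q3 (heat water 0.0→100.0 °C): 72.3 × 4.22 × 100.0 = 30511 J
q4 (vaporize at 100 °C): 72.3 × 2266.0 = 163832 J
q5 (heat steam 100.0→126.7 °C): 72.3 × 1.99 × 26.7 = 3842 J
Total: 4956 + 24293 + 30511 + 163832 + 3842 = 227434 J = 227 kJ

q = 227 kJ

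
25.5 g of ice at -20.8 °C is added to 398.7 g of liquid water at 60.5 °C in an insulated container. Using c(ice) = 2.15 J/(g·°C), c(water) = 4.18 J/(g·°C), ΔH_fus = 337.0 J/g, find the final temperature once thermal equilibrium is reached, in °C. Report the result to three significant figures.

T_f = 51.4 °C

Heat to bring ice to 0 °C and melt it: q₁ = 25.5×2.15×20.8 + 25.5×337.0 = 9733.9 J
Heat the water can supply cooling to 0 °C: 398.7×4.18×60.5 = 100827 J > q₁, so all ice melts.
Energy balance: 398.7×4.18×(60.5 − T) = 9733.9 + 25.5×4.18×(T − 0)
1666.566(60.5 − T) = 9733.9 + 106.59 T
100827 − 9733.9 = 1773.156 T
T = 91093.1 / 1773.156 = 51.37 °C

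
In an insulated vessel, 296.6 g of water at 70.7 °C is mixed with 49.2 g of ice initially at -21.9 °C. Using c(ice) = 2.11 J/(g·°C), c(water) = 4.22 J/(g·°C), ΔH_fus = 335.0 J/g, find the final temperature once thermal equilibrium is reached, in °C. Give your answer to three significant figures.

T_f = 47.8 °C

Heat to bring ice to 0 °C and melt it: q₁ = 49.2×2.11×21.9 + 49.2×335.0 = 18755 J
Heat the water can supply cooling to 0 °C: 296.6×4.22×70.7 = 88491.8 J > q₁, so all ice melts.
Energy balance: 296.6×4.22×(70.7 − T) = 18755 + 49.2×4.22×(T − 0)
1251.652(70.7 − T) = 18755 + 207.624 T
88491.8 − 18755 = 1459.276 T
T = 69736.8 / 1459.276 = 47.79 °C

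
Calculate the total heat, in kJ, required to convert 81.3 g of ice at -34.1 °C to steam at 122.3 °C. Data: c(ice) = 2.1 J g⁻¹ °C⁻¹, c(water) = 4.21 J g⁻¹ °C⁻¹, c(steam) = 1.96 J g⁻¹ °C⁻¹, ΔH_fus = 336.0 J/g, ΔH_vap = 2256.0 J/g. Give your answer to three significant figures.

q = 254 kJ

q1 (heat ice -34.1→0.0 °C): 81.3 × 2.1 × 34.1 = 5822 J
q2 (melt at 0 °C): 81.3 × 336.0 = 27317 J
q3 (heat water 0.0→100.0 °C): 81.3 × 4.21 × 100.0 = 34227 J
q4 (vaporize at 100 °C): 81.3 × 2256.0 = 183413 J
q5 (heat steam 100.0→122.3 °C): 81.3 × 1.96 × 22.3 = 3553 J
Total: 5822 + 27317 + 34227 + 183413 + 3553 = 254332 J = 254 kJ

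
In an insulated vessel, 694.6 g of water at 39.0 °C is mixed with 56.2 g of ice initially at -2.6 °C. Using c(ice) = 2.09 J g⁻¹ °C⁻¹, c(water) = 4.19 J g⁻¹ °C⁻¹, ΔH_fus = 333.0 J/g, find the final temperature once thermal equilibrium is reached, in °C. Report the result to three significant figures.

T_f = 30.0 °C

Heat to bring ice to 0 °C and melt it: q₁ = 56.2×2.09×2.6 + 56.2×333.0 = 19020 J
Heat the water can supply cooling to 0 °C: 694.6×4.19×39.0 = 113505 J > q₁, so all ice melts.
Energy balance: 694.6×4.19×(39.0 − T) = 19020 + 56.2×4.19×(T − 0)
2910.374(39.0 − T) = 19020 + 235.478 T
113505 − 19020 = 3145.852 T
T = 94485 / 3145.852 = 30.03 °C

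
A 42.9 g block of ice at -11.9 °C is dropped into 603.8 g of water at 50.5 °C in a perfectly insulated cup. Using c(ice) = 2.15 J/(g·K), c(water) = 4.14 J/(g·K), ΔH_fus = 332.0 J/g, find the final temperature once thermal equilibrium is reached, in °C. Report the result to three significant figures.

Heat to bring ice to 0 °C and melt it: q₁ = 42.9×2.15×11.9 + 42.9×332.0 = 15340 J
Heat the water can supply cooling to 0 °C: 603.8×4.14×50.5 = 126236 J > q₁, so all ice melts.
Energy balance: 603.8×4.14×(50.5 − T) = 15340 + 42.9×4.14×(T − 0)
2499.732(50.5 − T) = 15340 + 177.606 T
126236 − 15340 = 2677.338 T
T = 110896 / 2677.338 = 41.42 °C

T_f = 41.4 °C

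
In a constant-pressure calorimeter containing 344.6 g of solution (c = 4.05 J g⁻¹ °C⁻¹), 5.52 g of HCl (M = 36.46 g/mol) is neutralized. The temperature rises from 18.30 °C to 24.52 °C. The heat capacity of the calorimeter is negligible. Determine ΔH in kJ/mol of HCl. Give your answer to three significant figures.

ΔH = -57.3 kJ/mol

|ΔT| = |24.52 − 18.30| = 6.22 °C
|q_surr| = (344.6 × 4.05) × 6.22 = 1395.63 × 6.22 = 8681 J
n(HCl) = 5.52 / 36.46 = 0.1514 mol
Temperature rose, so q_rxn = −|q_surr| = -8.681 kJ
ΔH = q_rxn / n = -57.34 kJ/mol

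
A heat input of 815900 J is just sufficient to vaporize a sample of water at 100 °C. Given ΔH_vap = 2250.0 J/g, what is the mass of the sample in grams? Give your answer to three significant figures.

m = 363 g

m = q / ΔH_vap = 815900 J / 2250.0 J/g = 363 g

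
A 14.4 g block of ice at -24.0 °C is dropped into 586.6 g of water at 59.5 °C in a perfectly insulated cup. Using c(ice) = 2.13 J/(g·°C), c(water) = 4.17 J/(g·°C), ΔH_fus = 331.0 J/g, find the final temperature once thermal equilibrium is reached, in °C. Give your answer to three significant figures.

Heat to bring ice to 0 °C and melt it: q₁ = 14.4×2.13×24.0 + 14.4×331.0 = 5502.5 J
Heat the water can supply cooling to 0 °C: 586.6×4.17×59.5 = 145544 J > q₁, so all ice melts.
Energy balance: 586.6×4.17×(59.5 − T) = 5502.5 + 14.4×4.17×(T − 0)
2446.122(59.5 − T) = 5502.5 + 60.048 T
145544 − 5502.5 = 2506.170 T
T = 140041.5 / 2506.170 = 55.88 °C

T_f = 55.9 °C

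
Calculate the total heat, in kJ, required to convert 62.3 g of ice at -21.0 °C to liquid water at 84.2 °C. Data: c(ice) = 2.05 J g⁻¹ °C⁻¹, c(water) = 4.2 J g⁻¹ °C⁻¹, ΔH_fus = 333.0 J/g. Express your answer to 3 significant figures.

q = 45.5 kJ

q1 (heat ice -21.0→0.0 °C): 62.3 × 2.05 × 21.0 = 2682 J
q2 (melt at 0 °C): 62.3 × 333.0 = 20746 J
q3 (heat water 0.0→84.2 °C): 62.3 × 4.2 × 84.2 = 22032 J
Total: 2682 + 20746 + 22032 = 45460 J = 45.5 kJ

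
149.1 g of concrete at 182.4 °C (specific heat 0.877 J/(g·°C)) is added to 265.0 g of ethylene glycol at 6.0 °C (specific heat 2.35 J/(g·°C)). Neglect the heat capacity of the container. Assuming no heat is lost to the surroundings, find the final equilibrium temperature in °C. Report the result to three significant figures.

Heat lost by concrete = heat gained by ethylene glycol.
(149.1)(0.877)(182.4 − T) = (265.0)(2.35)(T − 6.0)
130.7607 (182.4 − T) = 622.75 (T − 6.0)
23851 − 130.7607 T = 622.75 T − 3736.5
27587.5 = 753.5107 T
T = 36.61 °C

T_f = 36.6 °C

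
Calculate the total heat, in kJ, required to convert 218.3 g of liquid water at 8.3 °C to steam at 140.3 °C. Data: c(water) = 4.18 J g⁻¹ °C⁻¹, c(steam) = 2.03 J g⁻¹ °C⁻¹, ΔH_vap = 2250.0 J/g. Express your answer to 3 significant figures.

q = 593 kJ

q1 (heat water 8.3→100.0 °C): 218.3 × 4.18 × 91.7 = 83676 J
q2 (vaporize at 100 °C): 218.3 × 2250.0 = 491175 J
q3 (heat steam 100.0→140.3 °C): 218.3 × 2.03 × 40.3 = 17859 J
Total: 83676 + 491175 + 17859 = 592710 J = 593 kJ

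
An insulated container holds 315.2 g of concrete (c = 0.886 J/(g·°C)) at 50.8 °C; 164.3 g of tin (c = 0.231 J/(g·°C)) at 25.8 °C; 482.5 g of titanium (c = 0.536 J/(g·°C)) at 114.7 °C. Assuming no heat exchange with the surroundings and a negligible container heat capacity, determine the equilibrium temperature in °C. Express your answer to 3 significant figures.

Σ mᵢcᵢ(T − Tᵢ) = 0  ⇒  T = Σ mᵢcᵢTᵢ / Σ mᵢcᵢ
Σ mᵢcᵢ = 315.2×0.886 + 164.3×0.231 + 482.5×0.536 = 575.8405
Σ mᵢcᵢTᵢ = 279.2672×50.8 + 37.9533×25.8 + 258.62×114.7 = 44830
T = 44830 / 575.8405 = 77.85 °C

T_f = 77.9 °C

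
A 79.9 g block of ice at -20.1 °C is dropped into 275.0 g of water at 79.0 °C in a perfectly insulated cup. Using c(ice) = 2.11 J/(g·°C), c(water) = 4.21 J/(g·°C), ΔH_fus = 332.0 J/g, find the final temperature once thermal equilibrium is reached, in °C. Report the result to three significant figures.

T_f = 41.2 °C

Heat to bring ice to 0 °C and melt it: q₁ = 79.9×2.11×20.1 + 79.9×332.0 = 29915 J
Heat the water can supply cooling to 0 °C: 275.0×4.21×79.0 = 91462.3 J > q₁, so all ice melts.
Energy balance: 275.0×4.21×(79.0 − T) = 29915 + 79.9×4.21×(T − 0)
1157.75(79.0 − T) = 29915 + 336.379 T
91462.3 − 29915 = 1494.129 T
T = 61547.3 / 1494.129 = 41.19 °C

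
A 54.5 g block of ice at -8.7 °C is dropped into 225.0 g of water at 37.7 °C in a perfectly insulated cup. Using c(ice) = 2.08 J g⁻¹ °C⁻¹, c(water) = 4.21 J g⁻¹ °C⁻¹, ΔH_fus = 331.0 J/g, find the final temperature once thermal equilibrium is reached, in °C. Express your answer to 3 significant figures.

Heat to bring ice to 0 °C and melt it: q₁ = 54.5×2.08×8.7 + 54.5×331.0 = 19026 J
Heat the water can supply cooling to 0 °C: 225.0×4.21×37.7 = 35711.3 J > q₁, so all ice melts.
Energy balance: 225.0×4.21×(37.7 − T) = 19026 + 54.5×4.21×(T − 0)
947.25(37.7 − T) = 19026 + 229.445 T
35711.3 − 19026 = 1176.695 T
T = 16685.3 / 1176.695 = 14.18 °C

T_f = 14.2 °C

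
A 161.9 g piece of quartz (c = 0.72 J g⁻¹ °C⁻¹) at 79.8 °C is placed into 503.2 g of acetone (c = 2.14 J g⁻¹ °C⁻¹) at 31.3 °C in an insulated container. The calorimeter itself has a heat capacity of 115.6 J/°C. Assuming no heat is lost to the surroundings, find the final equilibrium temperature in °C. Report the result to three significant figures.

Heat lost by quartz = heat gained by acetone + calorimeter.
(161.9)(0.72)(79.8 − T) = [(503.2)(2.14) + 115.6](T − 31.3)
116.568 (79.8 − T) = 1192.448 (T − 31.3)
9302.1 − 116.568 T = 1192.448 T − 37324
46626.1 = 1309.016 T
T = 35.62 °C

T_f = 35.6 °C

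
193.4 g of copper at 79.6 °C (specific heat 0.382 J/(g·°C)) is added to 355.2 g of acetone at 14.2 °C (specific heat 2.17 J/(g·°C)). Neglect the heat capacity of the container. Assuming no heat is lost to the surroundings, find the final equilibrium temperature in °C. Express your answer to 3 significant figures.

T_f = 19.9 °C

Heat lost by copper = heat gained by acetone.
(193.4)(0.382)(79.6 − T) = (355.2)(2.17)(T − 14.2)
73.8788 (79.6 − T) = 770.784 (T − 14.2)
5880.8 − 73.8788 T = 770.784 T − 10945
16825.8 = 844.6628 T
T = 19.92 °C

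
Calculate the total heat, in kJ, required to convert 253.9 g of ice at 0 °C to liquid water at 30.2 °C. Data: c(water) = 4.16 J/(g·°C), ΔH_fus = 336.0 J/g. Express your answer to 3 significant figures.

q = 117 kJ

q1 (melt at 0 °C): 253.9 × 336.0 = 85310 J
q2 (heat water 0.0→30.2 °C): 253.9 × 4.16 × 30.2 = 31898 J
Total: 85310 + 31898 = 117208 J = 117 kJ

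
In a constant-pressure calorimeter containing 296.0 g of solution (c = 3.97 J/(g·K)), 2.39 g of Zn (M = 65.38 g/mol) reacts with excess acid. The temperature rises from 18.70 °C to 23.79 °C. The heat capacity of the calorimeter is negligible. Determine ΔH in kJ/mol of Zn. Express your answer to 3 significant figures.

ΔH = -164 kJ/mol

|ΔT| = |23.79 − 18.70| = 5.09 °C
|q_surr| = (296.0 × 3.97) × 5.09 = 1175.12 × 5.09 = 5981 J
n(Zn) = 2.39 / 65.38 = 0.03656 mol
Temperature rose, so q_rxn = −|q_surr| = -5.981 kJ
ΔH = q_rxn / n = -163.6 kJ/mol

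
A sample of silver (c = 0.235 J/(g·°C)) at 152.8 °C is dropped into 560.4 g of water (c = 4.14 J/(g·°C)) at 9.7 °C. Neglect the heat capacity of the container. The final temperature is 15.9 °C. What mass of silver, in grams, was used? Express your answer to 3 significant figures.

m = 447 g

q_gained = (560.4 × 4.14) × (15.9 − 9.7) = 14380 J
q_lost = m × 0.235 × (152.8 − 15.9) = 32.1715 m
m = 14380 / 32.1715 = 447 g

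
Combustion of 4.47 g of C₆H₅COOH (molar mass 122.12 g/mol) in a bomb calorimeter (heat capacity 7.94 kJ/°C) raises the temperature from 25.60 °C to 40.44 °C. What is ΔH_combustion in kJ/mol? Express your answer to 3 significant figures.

ΔH = -3220 kJ/mol

ΔT = 40.44 − 25.60 = 14.84 °C
q_cal = C_cal × ΔT = 7.94 × 14.84 = 117.8296 kJ
n = 4.47 / 122.12 = 0.03660 mol
q_rxn = −q_cal = -117.8296 kJ
ΔH = -117.8296 / 0.03660 = -3219 kJ/mol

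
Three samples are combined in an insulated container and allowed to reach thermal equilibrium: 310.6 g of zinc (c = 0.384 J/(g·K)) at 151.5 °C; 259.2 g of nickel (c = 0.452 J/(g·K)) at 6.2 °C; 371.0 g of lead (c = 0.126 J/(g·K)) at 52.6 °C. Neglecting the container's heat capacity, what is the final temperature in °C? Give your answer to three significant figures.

Σ mᵢcᵢ(T − Tᵢ) = 0  ⇒  T = Σ mᵢcᵢTᵢ / Σ mᵢcᵢ
Σ mᵢcᵢ = 310.6×0.384 + 259.2×0.452 + 371.0×0.126 = 283.1748
Σ mᵢcᵢTᵢ = 119.2704×151.5 + 117.1584×6.2 + 46.746×52.6 = 21255
T = 21255 / 283.1748 = 75.06 °C

T_f = 75.1 °C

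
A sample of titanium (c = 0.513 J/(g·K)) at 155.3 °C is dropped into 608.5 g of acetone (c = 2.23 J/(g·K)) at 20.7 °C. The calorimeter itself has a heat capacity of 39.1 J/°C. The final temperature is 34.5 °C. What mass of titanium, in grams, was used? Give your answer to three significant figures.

q_gained = (608.5 × 2.23 + 39.1) × (34.5 − 20.7) = 19270 J
q_lost = m × 0.513 × (155.3 − 34.5) = 61.9704 m
m = 19270 / 61.9704 = 311 g

m = 311 g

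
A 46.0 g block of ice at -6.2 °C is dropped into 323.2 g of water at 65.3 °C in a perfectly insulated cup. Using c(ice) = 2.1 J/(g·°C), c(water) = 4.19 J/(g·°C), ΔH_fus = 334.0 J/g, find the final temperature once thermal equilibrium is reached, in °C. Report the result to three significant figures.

T_f = 46.8 °C

Heat to bring ice to 0 °C and melt it: q₁ = 46.0×2.1×6.2 + 46.0×334.0 = 15963 J
Heat the water can supply cooling to 0 °C: 323.2×4.19×65.3 = 88429.8 J > q₁, so all ice melts.
Energy balance: 323.2×4.19×(65.3 − T) = 15963 + 46.0×4.19×(T − 0)
1354.208(65.3 − T) = 15963 + 192.74 T
88429.8 − 15963 = 1546.948 T
T = 72466.8 / 1546.948 = 46.845 °C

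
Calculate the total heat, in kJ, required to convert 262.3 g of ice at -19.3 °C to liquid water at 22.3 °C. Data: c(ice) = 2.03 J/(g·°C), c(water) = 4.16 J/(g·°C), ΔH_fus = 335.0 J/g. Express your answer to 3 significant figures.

q = 122 kJ

q1 (heat ice -19.3→0.0 °C): 262.3 × 2.03 × 19.3 = 10277 J
q2 (melt at 0 °C): 262.3 × 335.0 = 87871 J
q3 (heat water 0.0→22.3 °C): 262.3 × 4.16 × 22.3 = 24333 J
Total: 10277 + 87871 + 24333 = 122481 J = 122 kJ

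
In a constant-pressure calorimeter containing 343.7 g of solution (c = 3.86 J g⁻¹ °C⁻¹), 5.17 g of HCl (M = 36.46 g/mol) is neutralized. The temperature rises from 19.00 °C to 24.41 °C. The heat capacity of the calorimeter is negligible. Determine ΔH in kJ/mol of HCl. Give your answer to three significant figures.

|ΔT| = |24.41 − 19.00| = 5.41 °C
|q_surr| = (343.7 × 3.86) × 5.41 = 1326.682 × 5.41 = 7177 J
n(HCl) = 5.17 / 36.46 = 0.1418 mol
Temperature rose, so q_rxn = −|q_surr| = -7.177 kJ
ΔH = q_rxn / n = -50.61 kJ/mol

ΔH = -50.6 kJ/mol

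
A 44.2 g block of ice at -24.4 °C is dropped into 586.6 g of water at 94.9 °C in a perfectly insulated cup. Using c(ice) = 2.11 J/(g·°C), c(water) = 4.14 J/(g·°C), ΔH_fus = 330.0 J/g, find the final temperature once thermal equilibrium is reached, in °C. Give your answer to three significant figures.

T_f = 81.8 °C

Heat to bring ice to 0 °C and melt it: q₁ = 44.2×2.11×24.4 + 44.2×330.0 = 16862 J
Heat the water can supply cooling to 0 °C: 586.6×4.14×94.9 = 230467 J > q₁, so all ice melts.
Energy balance: 586.6×4.14×(94.9 − T) = 16862 + 44.2×4.14×(T − 0)
2428.524(94.9 − T) = 16862 + 182.988 T
230467 − 16862 = 2611.512 T
T = 213605 / 2611.512 = 81.79 °C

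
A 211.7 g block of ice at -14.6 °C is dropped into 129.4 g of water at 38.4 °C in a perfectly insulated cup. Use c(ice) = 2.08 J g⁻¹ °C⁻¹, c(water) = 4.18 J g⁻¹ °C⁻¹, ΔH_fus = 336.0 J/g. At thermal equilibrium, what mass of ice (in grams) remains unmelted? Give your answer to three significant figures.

m_ice remaining = 169 g

Heat to warm all ice to 0 °C: 211.7×2.08×14.6 = 6428.9 J
Heat released by water cooling to 0 °C: 129.4×4.18×38.4 = 20770 J
20770 J < 6428.9 + 211.7×336.0 = 77560.1 J, so not all ice melts; final T = 0 °C.
Heat left for melting: 20770 − 6428.9 = 14341.1 J
Mass melted = 14341.1 / 336.0 = 42.68 g
Ice remaining = 211.7 − 42.68 = 169.02 g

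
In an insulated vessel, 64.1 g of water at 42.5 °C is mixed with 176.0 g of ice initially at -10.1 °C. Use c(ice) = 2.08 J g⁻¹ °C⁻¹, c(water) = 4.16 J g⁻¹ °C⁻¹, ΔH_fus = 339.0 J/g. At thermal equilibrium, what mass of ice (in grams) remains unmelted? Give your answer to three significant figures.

Heat to warm all ice to 0 °C: 176.0×2.08×10.1 = 3697.4 J
Heat released by water cooling to 0 °C: 64.1×4.16×42.5 = 11333 J
11333 J < 3697.4 + 176.0×339.0 = 63361.4 J, so not all ice melts; final T = 0 °C.
Heat left for melting: 11333 − 3697.4 = 7635.6 J
Mass melted = 7635.6 / 339.0 = 22.52 g
Ice remaining = 176.0 − 22.52 = 153.48 g

m_ice remaining = 153 g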